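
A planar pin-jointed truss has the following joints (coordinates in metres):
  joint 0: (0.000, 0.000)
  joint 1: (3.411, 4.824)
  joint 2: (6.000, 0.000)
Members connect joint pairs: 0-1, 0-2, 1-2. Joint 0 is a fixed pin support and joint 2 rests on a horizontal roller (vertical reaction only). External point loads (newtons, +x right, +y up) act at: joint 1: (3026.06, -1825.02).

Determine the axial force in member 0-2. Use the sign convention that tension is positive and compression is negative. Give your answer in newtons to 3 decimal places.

1862.575

N=3 nodes, M=3 members, R=3 reactions → 2N=6, M+R=6
member 0 (0-1): L=5.9081, (cx,cy)=(0.5773,0.8165)
member 1 (0-2): L=6.0000, (cx,cy)=(1.0000,0.0000)
member 2 (1-2): L=5.4748, (cx,cy)=(0.4729,-0.8811)
solve A·x = −loads:
  F[0-1] = +2015.2476 N (tension)
  F[0-2] = +1862.5752 N (tension)
  F[1-2] = -3938.7042 N (compression)
  Rx@0 = -3026.0600 N
  Ry@0 = -1645.4561 N
  Ry@2 = +3470.4761 N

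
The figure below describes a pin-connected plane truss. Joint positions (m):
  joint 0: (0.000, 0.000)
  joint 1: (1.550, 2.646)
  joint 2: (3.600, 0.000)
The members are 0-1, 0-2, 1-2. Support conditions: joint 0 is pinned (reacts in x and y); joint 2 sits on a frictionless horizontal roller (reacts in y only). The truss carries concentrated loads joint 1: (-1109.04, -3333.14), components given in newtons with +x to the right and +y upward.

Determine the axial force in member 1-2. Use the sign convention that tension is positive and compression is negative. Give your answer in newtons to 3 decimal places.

-784.251

N=3 nodes, M=3 members, R=3 reactions → 2N=6, M+R=6
member 0 (0-1): L=3.0666, (cx,cy)=(0.5055,0.8629)
member 1 (0-2): L=3.6000, (cx,cy)=(1.0000,0.0000)
member 2 (1-2): L=3.3472, (cx,cy)=(0.6125,-0.7905)
solve A·x = −loads:
  F[0-1] = -3144.4249 N (compression)
  F[0-2] = +480.3148 N (tension)
  F[1-2] = -784.2510 N (compression)
  Rx@0 = +1109.0400 N
  Ry@0 = +2713.1825 N
  Ry@2 = +619.9575 N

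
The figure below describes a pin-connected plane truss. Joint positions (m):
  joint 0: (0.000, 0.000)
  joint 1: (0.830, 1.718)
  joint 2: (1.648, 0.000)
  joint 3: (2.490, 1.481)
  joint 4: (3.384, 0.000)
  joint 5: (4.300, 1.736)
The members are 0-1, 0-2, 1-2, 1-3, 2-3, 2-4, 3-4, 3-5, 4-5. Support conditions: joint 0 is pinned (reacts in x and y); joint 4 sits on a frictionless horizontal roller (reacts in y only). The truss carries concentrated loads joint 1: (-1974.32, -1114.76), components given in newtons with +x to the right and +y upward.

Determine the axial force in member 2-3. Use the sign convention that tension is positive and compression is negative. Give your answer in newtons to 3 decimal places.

N=6 nodes, M=9 members, R=3 reactions → 2N=12, M+R=12
member 0 (0-1): L=1.9080, (cx,cy)=(0.4350,0.9004)
member 1 (0-2): L=1.6480, (cx,cy)=(1.0000,0.0000)
member 2 (1-2): L=1.9028, (cx,cy)=(0.4299,-0.9029)
member 3 (1-3): L=1.6768, (cx,cy)=(0.9900,-0.1413)
member 4 (2-3): L=1.7036, (cx,cy)=(0.4942,0.8693)
member 5 (2-4): L=1.7360, (cx,cy)=(1.0000,0.0000)
member 6 (3-4): L=1.7299, (cx,cy)=(0.5168,-0.8561)
member 7 (3-5): L=1.8279, (cx,cy)=(0.9902,0.1395)
member 8 (4-5): L=1.9628, (cx,cy)=(0.4667,0.8844)
solve A·x = −loads:
  F[0-1] = -2047.5569 N (compression)
  F[0-2] = -1083.6064 N (compression)
  F[1-2] = +682.3526 N (tension)
  F[1-3] = +798.2816 N (tension)
  F[2-3] = -708.6908 N (compression)
  F[2-4] = -440.0037 N (compression)
  F[3-4] = +851.4181 N (tension)
  F[3-5] = -0.0000 N (compression)
  F[4-5] = +0.0000 N (tension)
  Rx@0 = +1974.3200 N
  Ry@0 = +1843.6699 N
  Ry@4 = -728.9099 N

-708.691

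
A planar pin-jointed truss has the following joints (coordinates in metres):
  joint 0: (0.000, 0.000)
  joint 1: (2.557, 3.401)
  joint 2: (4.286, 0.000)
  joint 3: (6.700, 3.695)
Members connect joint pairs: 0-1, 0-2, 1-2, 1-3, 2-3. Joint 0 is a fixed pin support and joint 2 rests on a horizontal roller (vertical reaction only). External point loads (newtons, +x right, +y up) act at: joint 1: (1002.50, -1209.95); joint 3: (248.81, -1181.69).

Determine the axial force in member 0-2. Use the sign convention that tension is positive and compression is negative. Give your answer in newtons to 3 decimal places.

N=4 nodes, M=5 members, R=3 reactions → 2N=8, M+R=8
member 0 (0-1): L=4.2550, (cx,cy)=(0.6009,0.7993)
member 1 (0-2): L=4.2860, (cx,cy)=(1.0000,0.0000)
member 2 (1-2): L=3.8153, (cx,cy)=(0.4532,-0.8914)
member 3 (1-3): L=4.1534, (cx,cy)=(0.9975,0.0708)
member 4 (2-3): L=4.4137, (cx,cy)=(0.5469,0.8372)
solve A·x = −loads:
  F[0-1] = +1485.6348 N (tension)
  F[0-2] = +358.5332 N (tension)
  F[1-2] = -2604.2145 N (compression)
  F[1-3] = +1073.1456 N (tension)
  F[2-3] = -1502.2612 N (compression)
  Rx@0 = -1251.3100 N
  Ry@0 = -1187.4595 N
  Ry@2 = +3579.0995 N

358.533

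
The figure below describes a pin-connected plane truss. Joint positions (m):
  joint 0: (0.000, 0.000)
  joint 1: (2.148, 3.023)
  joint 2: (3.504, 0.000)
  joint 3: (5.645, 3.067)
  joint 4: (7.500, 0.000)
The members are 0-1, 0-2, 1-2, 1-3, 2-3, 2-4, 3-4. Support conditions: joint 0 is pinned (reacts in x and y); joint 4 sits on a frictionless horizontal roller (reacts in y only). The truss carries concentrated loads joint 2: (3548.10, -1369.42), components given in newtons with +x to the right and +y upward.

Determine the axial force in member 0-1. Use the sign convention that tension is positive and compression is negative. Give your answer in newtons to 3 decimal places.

-895.061

N=5 nodes, M=7 members, R=3 reactions → 2N=10, M+R=10
member 0 (0-1): L=3.7084, (cx,cy)=(0.5792,0.8152)
member 1 (0-2): L=3.5040, (cx,cy)=(1.0000,0.0000)
member 2 (1-2): L=3.3132, (cx,cy)=(0.4093,-0.9124)
member 3 (1-3): L=3.4973, (cx,cy)=(0.9999,0.0126)
member 4 (2-3): L=3.7404, (cx,cy)=(0.5724,0.8200)
member 5 (2-4): L=3.9960, (cx,cy)=(1.0000,0.0000)
member 6 (3-4): L=3.5843, (cx,cy)=(0.5175,-0.8557)
solve A·x = −loads:
  F[0-1] = -895.0607 N (compression)
  F[0-2] = +4066.5382 N (tension)
  F[1-2] = +788.0711 N (tension)
  F[1-3] = -841.0407 N (compression)
  F[2-3] = +793.1662 N (tension)
  F[2-4] = +386.9632 N (tension)
  F[3-4] = -747.7136 N (compression)
  Rx@0 = -3548.1000 N
  Ry@0 = +729.6270 N
  Ry@4 = +639.7930 N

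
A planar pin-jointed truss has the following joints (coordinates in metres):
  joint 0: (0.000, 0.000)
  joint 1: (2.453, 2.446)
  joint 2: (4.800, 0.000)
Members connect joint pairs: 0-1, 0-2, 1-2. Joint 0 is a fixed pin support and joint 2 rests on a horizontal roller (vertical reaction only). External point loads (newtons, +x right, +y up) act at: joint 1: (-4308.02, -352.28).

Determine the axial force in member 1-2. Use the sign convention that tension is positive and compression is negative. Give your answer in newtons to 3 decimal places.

2792.935

N=3 nodes, M=3 members, R=3 reactions → 2N=6, M+R=6
member 0 (0-1): L=3.4641, (cx,cy)=(0.7081,0.7061)
member 1 (0-2): L=4.8000, (cx,cy)=(1.0000,0.0000)
member 2 (1-2): L=3.3899, (cx,cy)=(0.6924,-0.7216)
solve A·x = −loads:
  F[0-1] = -3353.0093 N (compression)
  F[0-2] = -1933.6991 N (compression)
  F[1-2] = +2792.9352 N (tension)
  Rx@0 = +4308.0200 N
  Ry@0 = +2367.5454 N
  Ry@2 = -2015.2654 N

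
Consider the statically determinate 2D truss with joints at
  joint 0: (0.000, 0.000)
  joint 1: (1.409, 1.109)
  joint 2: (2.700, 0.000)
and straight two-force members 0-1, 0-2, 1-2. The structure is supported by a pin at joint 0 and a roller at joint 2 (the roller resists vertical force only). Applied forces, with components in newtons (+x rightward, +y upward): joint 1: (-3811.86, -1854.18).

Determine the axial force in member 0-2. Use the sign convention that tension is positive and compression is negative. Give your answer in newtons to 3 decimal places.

N=3 nodes, M=3 members, R=3 reactions → 2N=6, M+R=6
member 0 (0-1): L=1.7931, (cx,cy)=(0.7858,0.6185)
member 1 (0-2): L=2.7000, (cx,cy)=(1.0000,0.0000)
member 2 (1-2): L=1.7019, (cx,cy)=(0.7586,-0.6516)
solve A·x = −loads:
  F[0-1] = -3964.9363 N (compression)
  F[0-2] = -696.2308 N (compression)
  F[1-2] = +917.8429 N (tension)
  Rx@0 = +3811.8600 N
  Ry@0 = +2452.2589 N
  Ry@2 = -598.0789 N

-696.231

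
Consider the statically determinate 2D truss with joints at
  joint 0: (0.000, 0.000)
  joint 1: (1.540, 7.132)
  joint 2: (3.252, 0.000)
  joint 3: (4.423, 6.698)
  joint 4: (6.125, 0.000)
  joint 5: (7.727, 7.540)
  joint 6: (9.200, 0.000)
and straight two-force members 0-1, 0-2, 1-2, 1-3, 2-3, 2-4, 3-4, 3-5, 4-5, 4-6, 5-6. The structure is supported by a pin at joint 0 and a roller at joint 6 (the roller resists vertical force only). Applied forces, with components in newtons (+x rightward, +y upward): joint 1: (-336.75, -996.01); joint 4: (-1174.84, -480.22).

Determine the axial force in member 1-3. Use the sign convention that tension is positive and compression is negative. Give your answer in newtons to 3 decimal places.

5.753

N=7 nodes, M=11 members, R=3 reactions → 2N=14, M+R=14
member 0 (0-1): L=7.2964, (cx,cy)=(0.2111,0.9775)
member 1 (0-2): L=3.2520, (cx,cy)=(1.0000,0.0000)
member 2 (1-2): L=7.3346, (cx,cy)=(0.2334,-0.9724)
member 3 (1-3): L=2.9155, (cx,cy)=(0.9889,-0.1489)
member 4 (2-3): L=6.7996, (cx,cy)=(0.1722,0.9851)
member 5 (2-4): L=2.8730, (cx,cy)=(1.0000,0.0000)
member 6 (3-4): L=6.9109, (cx,cy)=(0.2463,-0.9692)
member 7 (3-5): L=3.4096, (cx,cy)=(0.9690,0.2469)
member 8 (4-5): L=7.7083, (cx,cy)=(0.2078,0.9782)
member 9 (4-6): L=3.0750, (cx,cy)=(1.0000,0.0000)
member 10 (5-6): L=7.6825, (cx,cy)=(0.1917,-0.9814)
solve A·x = −loads:
  F[0-1] = -1279.6776 N (compression)
  F[0-2] = -1241.4963 N (compression)
  F[1-2] = +261.1979 N (tension)
  F[1-3] = +5.7531 N (tension)
  F[2-3] = -257.8352 N (compression)
  F[2-4] = -1136.1256 N (compression)
  F[3-4] = +237.3861 N (tension)
  F[3-5] = -100.2835 N (compression)
  F[4-5] = +255.7294 N (tension)
  F[4-6] = +44.0299 N (tension)
  F[5-6] = -229.6412 N (compression)
  Rx@0 = +1511.5900 N
  Ry@0 = +1250.8494 N
  Ry@6 = +225.3806 N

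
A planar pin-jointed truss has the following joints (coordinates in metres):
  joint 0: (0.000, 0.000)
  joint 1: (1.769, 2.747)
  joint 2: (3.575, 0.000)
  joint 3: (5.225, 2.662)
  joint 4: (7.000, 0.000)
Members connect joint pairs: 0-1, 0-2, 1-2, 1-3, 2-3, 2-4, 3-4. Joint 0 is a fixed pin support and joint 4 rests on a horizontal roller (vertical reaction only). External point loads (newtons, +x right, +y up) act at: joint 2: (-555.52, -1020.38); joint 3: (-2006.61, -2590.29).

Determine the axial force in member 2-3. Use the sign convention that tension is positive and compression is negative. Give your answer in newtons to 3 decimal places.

-1130.899

N=5 nodes, M=7 members, R=3 reactions → 2N=10, M+R=10
member 0 (0-1): L=3.2673, (cx,cy)=(0.5414,0.8408)
member 1 (0-2): L=3.5750, (cx,cy)=(1.0000,0.0000)
member 2 (1-2): L=3.2875, (cx,cy)=(0.5494,-0.8356)
member 3 (1-3): L=3.4570, (cx,cy)=(0.9997,-0.0246)
member 4 (2-3): L=3.1319, (cx,cy)=(0.5268,0.8500)
member 5 (2-4): L=3.4250, (cx,cy)=(1.0000,0.0000)
member 6 (3-4): L=3.1995, (cx,cy)=(0.5548,-0.8320)
solve A·x = −loads:
  F[0-1] = -2282.6817 N (compression)
  F[0-2] = -1326.2346 N (compression)
  F[1-2] = +2371.5044 N (tension)
  F[1-3] = -2539.4583 N (compression)
  F[2-3] = -1130.8986 N (compression)
  F[2-4] = +1127.8811 N (tension)
  F[3-4] = -2033.0523 N (compression)
  Rx@0 = +2562.1300 N
  Ry@0 = +1919.1660 N
  Ry@4 = +1691.5040 N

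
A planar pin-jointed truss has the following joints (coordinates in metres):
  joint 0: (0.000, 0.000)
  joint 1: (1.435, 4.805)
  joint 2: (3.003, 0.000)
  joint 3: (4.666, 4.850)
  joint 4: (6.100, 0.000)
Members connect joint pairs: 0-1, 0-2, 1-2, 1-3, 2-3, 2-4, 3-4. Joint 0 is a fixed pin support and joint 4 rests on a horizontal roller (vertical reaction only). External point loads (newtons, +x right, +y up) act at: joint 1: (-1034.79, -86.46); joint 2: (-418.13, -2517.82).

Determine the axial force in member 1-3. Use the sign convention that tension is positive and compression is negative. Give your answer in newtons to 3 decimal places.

N=5 nodes, M=7 members, R=3 reactions → 2N=10, M+R=10
member 0 (0-1): L=5.0147, (cx,cy)=(0.2862,0.9582)
member 1 (0-2): L=3.0030, (cx,cy)=(1.0000,0.0000)
member 2 (1-2): L=5.0544, (cx,cy)=(0.3102,-0.9507)
member 3 (1-3): L=3.2313, (cx,cy)=(0.9999,0.0139)
member 4 (2-3): L=5.1272, (cx,cy)=(0.3243,0.9459)
member 5 (2-4): L=3.0970, (cx,cy)=(1.0000,0.0000)
member 6 (3-4): L=5.0576, (cx,cy)=(0.2835,-0.9590)
solve A·x = −loads:
  F[0-1] = -2253.7876 N (compression)
  F[0-2] = -807.9795 N (compression)
  F[1-2] = +2176.4873 N (tension)
  F[1-3] = -285.3825 N (compression)
  F[2-3] = +474.3600 N (tension)
  F[2-4] = +131.4965 N (tension)
  F[3-4] = -463.7731 N (compression)
  Rx@0 = +1452.9200 N
  Ry@0 = +2159.5394 N
  Ry@4 = +444.7406 N

-285.382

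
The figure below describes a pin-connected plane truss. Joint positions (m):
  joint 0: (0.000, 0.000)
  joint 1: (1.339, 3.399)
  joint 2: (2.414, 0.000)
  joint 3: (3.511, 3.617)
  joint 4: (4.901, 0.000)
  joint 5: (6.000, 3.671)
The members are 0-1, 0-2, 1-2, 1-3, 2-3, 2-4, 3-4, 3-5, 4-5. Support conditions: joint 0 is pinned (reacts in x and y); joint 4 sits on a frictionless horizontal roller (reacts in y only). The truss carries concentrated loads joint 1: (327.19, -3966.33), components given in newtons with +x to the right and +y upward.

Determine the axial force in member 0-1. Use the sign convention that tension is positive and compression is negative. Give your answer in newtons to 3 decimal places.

N=6 nodes, M=9 members, R=3 reactions → 2N=12, M+R=12
member 0 (0-1): L=3.6532, (cx,cy)=(0.3665,0.9304)
member 1 (0-2): L=2.4140, (cx,cy)=(1.0000,0.0000)
member 2 (1-2): L=3.5649, (cx,cy)=(0.3015,-0.9535)
member 3 (1-3): L=2.1829, (cx,cy)=(0.9950,0.0999)
member 4 (2-3): L=3.7797, (cx,cy)=(0.2902,0.9570)
member 5 (2-4): L=2.4870, (cx,cy)=(1.0000,0.0000)
member 6 (3-4): L=3.8749, (cx,cy)=(0.3587,-0.9334)
member 7 (3-5): L=2.4896, (cx,cy)=(0.9998,0.0217)
member 8 (4-5): L=3.8320, (cx,cy)=(0.2868,0.9580)
solve A·x = −loads:
  F[0-1] = -2854.4176 N (compression)
  F[0-2] = +1373.4040 N (tension)
  F[1-2] = -1472.3770 N (compression)
  F[1-3] = -934.0820 N (compression)
  F[2-3] = +1466.9853 N (tension)
  F[2-4] = +503.6419 N (tension)
  F[3-4] = -1403.9986 N (compression)
  F[3-5] = -0.0000 N (compression)
  F[4-5] = -0.0000 N (compression)
  Rx@0 = -327.1900 N
  Ry@0 = +2655.7741 N
  Ry@4 = +1310.5559 N

-2854.418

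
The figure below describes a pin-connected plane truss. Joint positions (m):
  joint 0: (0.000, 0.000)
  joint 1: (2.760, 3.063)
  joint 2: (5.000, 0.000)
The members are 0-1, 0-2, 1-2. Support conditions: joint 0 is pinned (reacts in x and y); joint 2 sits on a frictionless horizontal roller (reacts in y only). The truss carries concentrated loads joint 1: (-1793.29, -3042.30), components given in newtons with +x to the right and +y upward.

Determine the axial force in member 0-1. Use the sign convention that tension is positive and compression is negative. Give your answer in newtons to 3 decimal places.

N=3 nodes, M=3 members, R=3 reactions → 2N=6, M+R=6
member 0 (0-1): L=4.1231, (cx,cy)=(0.6694,0.7429)
member 1 (0-2): L=5.0000, (cx,cy)=(1.0000,0.0000)
member 2 (1-2): L=3.7947, (cx,cy)=(0.5903,-0.8072)
solve A·x = −loads:
  F[0-1] = -3313.4109 N (compression)
  F[0-2] = +424.7298 N (tension)
  F[1-2] = -719.5144 N (compression)
  Rx@0 = +1793.2900 N
  Ry@0 = +2461.5199 N
  Ry@2 = +580.7801 N

-3313.411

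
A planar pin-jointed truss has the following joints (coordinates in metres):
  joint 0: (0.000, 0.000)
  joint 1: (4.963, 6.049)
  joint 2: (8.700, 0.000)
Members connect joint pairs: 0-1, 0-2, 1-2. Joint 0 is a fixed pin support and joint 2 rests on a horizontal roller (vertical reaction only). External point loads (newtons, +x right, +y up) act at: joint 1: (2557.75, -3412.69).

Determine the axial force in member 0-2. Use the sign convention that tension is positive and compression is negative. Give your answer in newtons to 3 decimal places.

2301.368

N=3 nodes, M=3 members, R=3 reactions → 2N=6, M+R=6
member 0 (0-1): L=7.8244, (cx,cy)=(0.6343,0.7731)
member 1 (0-2): L=8.7000, (cx,cy)=(1.0000,0.0000)
member 2 (1-2): L=7.1102, (cx,cy)=(0.5256,-0.8507)
solve A·x = −loads:
  F[0-1] = +404.2002 N (tension)
  F[0-2] = +2301.3678 N (tension)
  F[1-2] = -4378.7226 N (compression)
  Rx@0 = -2557.7500 N
  Ry@0 = -312.4836 N
  Ry@2 = +3725.1736 N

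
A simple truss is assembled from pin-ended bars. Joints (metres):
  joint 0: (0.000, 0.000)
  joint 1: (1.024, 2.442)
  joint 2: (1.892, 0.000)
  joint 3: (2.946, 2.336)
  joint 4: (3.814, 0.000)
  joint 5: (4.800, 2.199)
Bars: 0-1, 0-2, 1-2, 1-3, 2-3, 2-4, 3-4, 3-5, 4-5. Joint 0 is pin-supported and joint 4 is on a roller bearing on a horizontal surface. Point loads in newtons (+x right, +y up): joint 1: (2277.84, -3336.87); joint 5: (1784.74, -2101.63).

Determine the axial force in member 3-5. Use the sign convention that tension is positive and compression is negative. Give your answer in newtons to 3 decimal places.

2646.819

N=6 nodes, M=9 members, R=3 reactions → 2N=12, M+R=12
member 0 (0-1): L=2.6480, (cx,cy)=(0.3867,0.9222)
member 1 (0-2): L=1.8920, (cx,cy)=(1.0000,0.0000)
member 2 (1-2): L=2.5917, (cx,cy)=(0.3349,-0.9422)
member 3 (1-3): L=1.9249, (cx,cy)=(0.9985,-0.0551)
member 4 (2-3): L=2.5628, (cx,cy)=(0.4113,0.9115)
member 5 (2-4): L=1.9220, (cx,cy)=(1.0000,0.0000)
member 6 (3-4): L=2.4921, (cx,cy)=(0.3483,-0.9374)
member 7 (3-5): L=1.8591, (cx,cy)=(0.9973,-0.0737)
member 8 (4-5): L=2.4099, (cx,cy)=(0.4091,0.9125)
solve A·x = −loads:
  F[0-1] = +639.5473 N (tension)
  F[0-2] = +3815.2633 N (tension)
  F[1-2] = -4129.4392 N (compression)
  F[1-3] = -648.4824 N (compression)
  F[2-3] = +4268.6783 N (tension)
  F[2-4] = +676.6461 N (tension)
  F[3-4] = -4397.0576 N (compression)
  F[3-5] = +2646.8186 N (tension)
  F[4-5] = -2089.4638 N (compression)
  Rx@0 = -4062.5800 N
  Ry@0 = -589.7925 N
  Ry@4 = +6028.2925 N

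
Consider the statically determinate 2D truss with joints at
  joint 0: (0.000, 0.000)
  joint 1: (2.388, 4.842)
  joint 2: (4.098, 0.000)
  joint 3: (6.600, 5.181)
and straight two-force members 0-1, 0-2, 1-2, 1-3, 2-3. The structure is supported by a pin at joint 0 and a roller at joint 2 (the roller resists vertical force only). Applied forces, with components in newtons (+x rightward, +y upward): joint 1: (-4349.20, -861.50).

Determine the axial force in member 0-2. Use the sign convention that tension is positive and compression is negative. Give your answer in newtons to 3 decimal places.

-1637.528

N=4 nodes, M=5 members, R=3 reactions → 2N=8, M+R=8
member 0 (0-1): L=5.3988, (cx,cy)=(0.4423,0.8969)
member 1 (0-2): L=4.0980, (cx,cy)=(1.0000,0.0000)
member 2 (1-2): L=5.1351, (cx,cy)=(0.3330,-0.9429)
member 3 (1-3): L=4.2256, (cx,cy)=(0.9968,0.0802)
member 4 (2-3): L=5.7535, (cx,cy)=(0.4349,0.9005)
solve A·x = −loads:
  F[0-1] = -6130.6081 N (compression)
  F[0-2] = -1637.5280 N (compression)
  F[1-2] = +4917.4503 N (tension)
  F[1-3] = -0.0000 N (compression)
  F[2-3] = -0.0000 N (compression)
  Rx@0 = +4349.2000 N
  Ry@0 = +5498.2898 N
  Ry@2 = -4636.7898 N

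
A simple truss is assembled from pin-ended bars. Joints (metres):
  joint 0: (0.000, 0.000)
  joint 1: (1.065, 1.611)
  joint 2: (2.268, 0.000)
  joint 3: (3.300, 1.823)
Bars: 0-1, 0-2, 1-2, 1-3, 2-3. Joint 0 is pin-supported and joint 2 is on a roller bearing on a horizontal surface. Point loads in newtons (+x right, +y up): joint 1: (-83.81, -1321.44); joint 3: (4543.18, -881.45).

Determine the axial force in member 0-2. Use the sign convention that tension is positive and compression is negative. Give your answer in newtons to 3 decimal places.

N=4 nodes, M=5 members, R=3 reactions → 2N=8, M+R=8
member 0 (0-1): L=1.9312, (cx,cy)=(0.5515,0.8342)
member 1 (0-2): L=2.2680, (cx,cy)=(1.0000,0.0000)
member 2 (1-2): L=2.0106, (cx,cy)=(0.5983,-0.8013)
member 3 (1-3): L=2.2450, (cx,cy)=(0.9955,0.0944)
member 4 (2-3): L=2.0948, (cx,cy)=(0.4926,0.8702)
solve A·x = −loads:
  F[0-1] = +3946.7993 N (tension)
  F[0-2] = +2282.8299 N (tension)
  F[1-2] = -5127.5130 N (compression)
  F[1-3] = +5352.1990 N (tension)
  F[2-3] = -1593.6662 N (compression)
  Rx@0 = -4459.3700 N
  Ry@0 = -3292.4000 N
  Ry@2 = +5495.2900 N

2282.830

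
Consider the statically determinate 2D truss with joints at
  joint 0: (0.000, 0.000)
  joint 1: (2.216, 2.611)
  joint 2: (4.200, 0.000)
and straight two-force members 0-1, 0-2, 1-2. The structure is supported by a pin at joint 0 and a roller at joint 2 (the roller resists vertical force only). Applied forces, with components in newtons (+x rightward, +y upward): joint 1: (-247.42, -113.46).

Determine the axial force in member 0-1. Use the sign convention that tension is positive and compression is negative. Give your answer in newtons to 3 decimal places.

-272.040

N=3 nodes, M=3 members, R=3 reactions → 2N=6, M+R=6
member 0 (0-1): L=3.4246, (cx,cy)=(0.6471,0.7624)
member 1 (0-2): L=4.2000, (cx,cy)=(1.0000,0.0000)
member 2 (1-2): L=3.2793, (cx,cy)=(0.6050,-0.7962)
solve A·x = −loads:
  F[0-1] = -272.0398 N (compression)
  F[0-2] = -71.3884 N (compression)
  F[1-2] = +117.9946 N (tension)
  Rx@0 = +247.4200 N
  Ry@0 = +207.4091 N
  Ry@2 = -93.9491 N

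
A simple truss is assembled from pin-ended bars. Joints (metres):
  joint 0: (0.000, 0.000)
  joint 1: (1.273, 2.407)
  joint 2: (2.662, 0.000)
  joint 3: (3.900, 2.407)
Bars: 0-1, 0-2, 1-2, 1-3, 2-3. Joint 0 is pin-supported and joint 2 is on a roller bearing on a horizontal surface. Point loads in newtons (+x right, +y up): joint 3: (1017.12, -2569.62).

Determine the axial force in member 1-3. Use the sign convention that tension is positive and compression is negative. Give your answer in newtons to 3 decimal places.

2338.761

N=4 nodes, M=5 members, R=3 reactions → 2N=8, M+R=8
member 0 (0-1): L=2.7229, (cx,cy)=(0.4675,0.8840)
member 1 (0-2): L=2.6620, (cx,cy)=(1.0000,0.0000)
member 2 (1-2): L=2.7790, (cx,cy)=(0.4998,-0.8661)
member 3 (1-3): L=2.6270, (cx,cy)=(1.0000,0.0000)
member 4 (2-3): L=2.7067, (cx,cy)=(0.4574,0.8893)
solve A·x = −loads:
  F[0-1] = +2392.2649 N (tension)
  F[0-2] = -101.3032 N (compression)
  F[1-2] = -2441.5743 N (compression)
  F[1-3] = +2338.7609 N (tension)
  F[2-3] = -2889.5815 N (compression)
  Rx@0 = -1017.1200 N
  Ry@0 = -2114.7248 N
  Ry@2 = +4684.3448 N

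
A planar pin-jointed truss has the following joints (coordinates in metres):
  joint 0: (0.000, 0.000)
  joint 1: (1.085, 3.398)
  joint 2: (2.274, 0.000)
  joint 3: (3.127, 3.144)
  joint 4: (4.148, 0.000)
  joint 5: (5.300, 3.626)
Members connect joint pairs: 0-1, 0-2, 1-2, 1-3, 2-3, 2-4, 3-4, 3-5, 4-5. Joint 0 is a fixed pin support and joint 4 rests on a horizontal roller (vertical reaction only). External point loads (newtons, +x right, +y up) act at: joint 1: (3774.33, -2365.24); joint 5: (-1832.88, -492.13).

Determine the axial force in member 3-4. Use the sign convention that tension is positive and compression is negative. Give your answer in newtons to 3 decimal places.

-2781.076

N=6 nodes, M=9 members, R=3 reactions → 2N=12, M+R=12
member 0 (0-1): L=3.5670, (cx,cy)=(0.3042,0.9526)
member 1 (0-2): L=2.2740, (cx,cy)=(1.0000,0.0000)
member 2 (1-2): L=3.6000, (cx,cy)=(0.3303,-0.9439)
member 3 (1-3): L=2.0577, (cx,cy)=(0.9924,-0.1234)
member 4 (2-3): L=3.2577, (cx,cy)=(0.2618,0.9651)
member 5 (2-4): L=1.8740, (cx,cy)=(1.0000,0.0000)
member 6 (3-4): L=3.3056, (cx,cy)=(0.3089,-0.9511)
member 7 (3-5): L=2.2258, (cx,cy)=(0.9763,0.2165)
member 8 (4-5): L=3.8046, (cx,cy)=(0.3028,0.9531)
solve A·x = −loads:
  F[0-1] = -126.1931 N (compression)
  F[0-2] = +1979.8349 N (tension)
  F[1-2] = -1961.4168 N (compression)
  F[1-3] = -3189.2959 N (compression)
  F[2-3] = +1918.2792 N (tension)
  F[2-4] = +829.7349 N (tension)
  F[3-4] = -2781.0759 N (compression)
  F[3-5] = -1847.4694 N (compression)
  F[4-5] = -96.5952 N (compression)
  Rx@0 = -1941.4500 N
  Ry@0 = +120.2136 N
  Ry@4 = +2737.1564 N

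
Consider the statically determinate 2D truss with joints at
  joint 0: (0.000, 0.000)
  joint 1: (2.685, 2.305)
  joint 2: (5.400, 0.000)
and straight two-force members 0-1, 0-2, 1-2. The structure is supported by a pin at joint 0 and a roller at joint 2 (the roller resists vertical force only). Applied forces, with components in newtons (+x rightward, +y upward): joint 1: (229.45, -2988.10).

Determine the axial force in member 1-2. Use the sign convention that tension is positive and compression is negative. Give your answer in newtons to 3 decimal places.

-2446.988

N=3 nodes, M=3 members, R=3 reactions → 2N=6, M+R=6
member 0 (0-1): L=3.5387, (cx,cy)=(0.7588,0.6514)
member 1 (0-2): L=5.4000, (cx,cy)=(1.0000,0.0000)
member 2 (1-2): L=3.5615, (cx,cy)=(0.7623,-0.6472)
solve A·x = −loads:
  F[0-1] = -2156.0752 N (compression)
  F[0-2] = +1865.3886 N (tension)
  F[1-2] = -2446.9882 N (compression)
  Rx@0 = -229.4500 N
  Ry@0 = +1404.4091 N
  Ry@2 = +1583.6909 N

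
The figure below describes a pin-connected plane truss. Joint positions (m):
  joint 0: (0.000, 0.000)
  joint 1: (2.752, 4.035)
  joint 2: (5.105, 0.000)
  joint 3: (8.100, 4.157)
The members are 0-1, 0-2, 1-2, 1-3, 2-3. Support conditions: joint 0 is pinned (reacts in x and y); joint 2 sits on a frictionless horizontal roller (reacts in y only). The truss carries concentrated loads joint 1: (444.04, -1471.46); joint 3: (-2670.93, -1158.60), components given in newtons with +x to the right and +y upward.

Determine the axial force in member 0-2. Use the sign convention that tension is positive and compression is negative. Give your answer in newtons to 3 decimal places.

N=4 nodes, M=5 members, R=3 reactions → 2N=8, M+R=8
member 0 (0-1): L=4.8841, (cx,cy)=(0.5635,0.8261)
member 1 (0-2): L=5.1050, (cx,cy)=(1.0000,0.0000)
member 2 (1-2): L=4.6710, (cx,cy)=(0.5038,-0.8638)
member 3 (1-3): L=5.3494, (cx,cy)=(0.9997,0.0228)
member 4 (2-3): L=5.1235, (cx,cy)=(0.5846,0.8114)
solve A·x = −loads:
  F[0-1] = -2205.9889 N (compression)
  F[0-2] = -983.9089 N (compression)
  F[1-2] = +357.0291 N (tension)
  F[1-3] = -1867.3606 N (compression)
  F[2-3] = -1375.4956 N (compression)
  Rx@0 = +2226.8900 N
  Ry@0 = +1822.4668 N
  Ry@2 = +807.5932 N

-983.909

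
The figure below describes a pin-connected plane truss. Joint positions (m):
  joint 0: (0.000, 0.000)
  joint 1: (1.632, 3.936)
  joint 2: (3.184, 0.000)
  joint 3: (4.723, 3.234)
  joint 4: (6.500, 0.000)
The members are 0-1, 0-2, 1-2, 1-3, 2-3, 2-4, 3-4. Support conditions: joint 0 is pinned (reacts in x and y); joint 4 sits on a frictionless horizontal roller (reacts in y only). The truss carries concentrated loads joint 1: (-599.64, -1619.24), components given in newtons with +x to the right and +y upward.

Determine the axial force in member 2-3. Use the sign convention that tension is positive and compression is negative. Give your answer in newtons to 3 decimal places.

38.005

N=5 nodes, M=7 members, R=3 reactions → 2N=10, M+R=10
member 0 (0-1): L=4.2609, (cx,cy)=(0.3830,0.9237)
member 1 (0-2): L=3.1840, (cx,cy)=(1.0000,0.0000)
member 2 (1-2): L=4.2309, (cx,cy)=(0.3668,-0.9303)
member 3 (1-3): L=3.1697, (cx,cy)=(0.9752,-0.2215)
member 4 (2-3): L=3.5815, (cx,cy)=(0.4297,0.9030)
member 5 (2-4): L=3.3160, (cx,cy)=(1.0000,0.0000)
member 6 (3-4): L=3.6901, (cx,cy)=(0.4816,-0.8764)
solve A·x = −loads:
  F[0-1] = -1705.8779 N (compression)
  F[0-2] = +53.7369 N (tension)
  F[1-2] = -36.8892 N (compression)
  F[1-3] = -41.2289 N (compression)
  F[2-3] = +38.0054 N (tension)
  F[2-4] = +23.8740 N (tension)
  F[3-4] = -49.5758 N (compression)
  Rx@0 = +599.6400 N
  Ry@0 = +1575.7913 N
  Ry@4 = +43.4487 N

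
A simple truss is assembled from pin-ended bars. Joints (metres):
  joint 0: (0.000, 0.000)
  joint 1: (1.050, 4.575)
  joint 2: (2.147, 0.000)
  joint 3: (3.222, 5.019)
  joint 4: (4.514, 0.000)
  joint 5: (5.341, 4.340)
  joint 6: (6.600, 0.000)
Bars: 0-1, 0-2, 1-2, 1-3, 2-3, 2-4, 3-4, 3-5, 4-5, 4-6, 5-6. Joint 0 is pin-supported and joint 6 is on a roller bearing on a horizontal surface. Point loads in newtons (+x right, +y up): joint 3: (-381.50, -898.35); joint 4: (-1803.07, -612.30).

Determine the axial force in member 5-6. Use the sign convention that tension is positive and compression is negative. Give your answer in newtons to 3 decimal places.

N=7 nodes, M=11 members, R=3 reactions → 2N=14, M+R=14
member 0 (0-1): L=4.6939, (cx,cy)=(0.2237,0.9747)
member 1 (0-2): L=2.1470, (cx,cy)=(1.0000,0.0000)
member 2 (1-2): L=4.7047, (cx,cy)=(0.2332,-0.9724)
member 3 (1-3): L=2.2169, (cx,cy)=(0.9797,0.2003)
member 4 (2-3): L=5.1328, (cx,cy)=(0.2094,0.9778)
member 5 (2-4): L=2.3670, (cx,cy)=(1.0000,0.0000)
member 6 (3-4): L=5.1826, (cx,cy)=(0.2493,-0.9684)
member 7 (3-5): L=2.2251, (cx,cy)=(0.9523,-0.3052)
member 8 (4-5): L=4.4181, (cx,cy)=(0.1872,0.9823)
member 9 (4-6): L=2.0860, (cx,cy)=(1.0000,0.0000)
member 10 (5-6): L=4.5189, (cx,cy)=(0.2786,-0.9604)
solve A·x = −loads:
  F[0-1] = -967.9574 N (compression)
  F[0-2] = -1968.0453 N (compression)
  F[1-2] = +881.4496 N (tension)
  F[1-3] = -430.7821 N (compression)
  F[2-3] = -876.5937 N (compression)
  F[2-4] = -1578.9257 N (compression)
  F[3-4] = +131.5664 N (tension)
  F[3-5] = -269.8120 N (compression)
  F[4-5] = +493.6122 N (tension)
  F[4-6] = +164.5463 N (tension)
  F[5-6] = -590.6056 N (compression)
  Rx@0 = +2184.5700 N
  Ry@0 = +943.4292 N
  Ry@6 = +567.2208 N

-590.606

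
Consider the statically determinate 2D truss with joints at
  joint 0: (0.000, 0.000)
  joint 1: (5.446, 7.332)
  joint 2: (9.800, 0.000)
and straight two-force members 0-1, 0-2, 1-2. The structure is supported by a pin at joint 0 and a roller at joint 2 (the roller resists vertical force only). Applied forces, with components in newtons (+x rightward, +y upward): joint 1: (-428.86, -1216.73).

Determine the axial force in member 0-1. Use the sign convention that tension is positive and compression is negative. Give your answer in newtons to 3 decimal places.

N=3 nodes, M=3 members, R=3 reactions → 2N=6, M+R=6
member 0 (0-1): L=9.1333, (cx,cy)=(0.5963,0.8028)
member 1 (0-2): L=9.8000, (cx,cy)=(1.0000,0.0000)
member 2 (1-2): L=8.5273, (cx,cy)=(0.5106,-0.8598)
solve A·x = −loads:
  F[0-1] = -1073.0667 N (compression)
  F[0-2] = +210.9878 N (tension)
  F[1-2] = -413.2212 N (compression)
  Rx@0 = +428.8600 N
  Ry@0 = +861.4331 N
  Ry@2 = +355.2969 N

-1073.067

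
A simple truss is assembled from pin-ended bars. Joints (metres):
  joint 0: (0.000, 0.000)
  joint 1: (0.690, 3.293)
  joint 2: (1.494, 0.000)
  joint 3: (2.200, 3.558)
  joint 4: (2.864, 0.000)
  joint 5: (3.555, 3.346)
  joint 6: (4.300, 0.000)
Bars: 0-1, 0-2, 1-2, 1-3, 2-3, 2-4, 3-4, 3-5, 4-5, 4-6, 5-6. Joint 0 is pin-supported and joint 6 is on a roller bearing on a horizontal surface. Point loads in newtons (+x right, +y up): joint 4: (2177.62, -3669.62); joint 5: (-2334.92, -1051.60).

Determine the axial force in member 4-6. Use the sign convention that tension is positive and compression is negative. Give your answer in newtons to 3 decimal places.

N=7 nodes, M=11 members, R=3 reactions → 2N=14, M+R=14
member 0 (0-1): L=3.3645, (cx,cy)=(0.2051,0.9787)
member 1 (0-2): L=1.4940, (cx,cy)=(1.0000,0.0000)
member 2 (1-2): L=3.3897, (cx,cy)=(0.2372,-0.9715)
member 3 (1-3): L=1.5331, (cx,cy)=(0.9849,0.1729)
member 4 (2-3): L=3.6274, (cx,cy)=(0.1946,0.9809)
member 5 (2-4): L=1.3700, (cx,cy)=(1.0000,0.0000)
member 6 (3-4): L=3.6194, (cx,cy)=(0.1835,-0.9830)
member 7 (3-5): L=1.3715, (cx,cy)=(0.9880,-0.1546)
member 8 (4-5): L=3.4166, (cx,cy)=(0.2022,0.9793)
member 9 (4-6): L=1.4360, (cx,cy)=(1.0000,0.0000)
member 10 (5-6): L=3.4279, (cx,cy)=(0.2173,-0.9761)
solve A·x = −loads:
  F[0-1] = -3294.5989 N (compression)
  F[0-2] = +518.3619 N (tension)
  F[1-2] = +3065.8646 N (tension)
  F[1-3] = -1424.2847 N (compression)
  F[2-3] = -3036.4447 N (compression)
  F[2-4] = +1836.5330 N (tension)
  F[3-4] = +3705.7822 N (tension)
  F[3-5] = -2706.2016 N (compression)
  F[4-5] = +27.2956 N (tension)
  F[4-6] = +333.2346 N (tension)
  F[5-6] = -1533.2975 N (compression)
  Rx@0 = +157.3000 N
  Ry@0 = +3224.5718 N
  Ry@6 = +1496.6482 N

333.235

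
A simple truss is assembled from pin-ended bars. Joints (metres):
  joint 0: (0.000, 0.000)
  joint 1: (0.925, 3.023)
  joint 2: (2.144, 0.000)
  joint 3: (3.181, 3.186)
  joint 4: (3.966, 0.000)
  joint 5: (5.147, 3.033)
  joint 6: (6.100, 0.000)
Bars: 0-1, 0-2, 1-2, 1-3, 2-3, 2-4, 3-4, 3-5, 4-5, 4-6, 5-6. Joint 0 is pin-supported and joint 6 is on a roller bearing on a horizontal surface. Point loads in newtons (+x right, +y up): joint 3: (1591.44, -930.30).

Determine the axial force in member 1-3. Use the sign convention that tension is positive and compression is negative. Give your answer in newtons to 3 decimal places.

266.726

N=7 nodes, M=11 members, R=3 reactions → 2N=14, M+R=14
member 0 (0-1): L=3.1614, (cx,cy)=(0.2926,0.9562)
member 1 (0-2): L=2.1440, (cx,cy)=(1.0000,0.0000)
member 2 (1-2): L=3.2595, (cx,cy)=(0.3740,-0.9274)
member 3 (1-3): L=2.2619, (cx,cy)=(0.9974,0.0721)
member 4 (2-3): L=3.3505, (cx,cy)=(0.3095,0.9509)
member 5 (2-4): L=1.8220, (cx,cy)=(1.0000,0.0000)
member 6 (3-4): L=3.2813, (cx,cy)=(0.2392,-0.9710)
member 7 (3-5): L=1.9719, (cx,cy)=(0.9970,-0.0776)
member 8 (4-5): L=3.2548, (cx,cy)=(0.3628,0.9318)
member 9 (4-6): L=2.1340, (cx,cy)=(1.0000,0.0000)
member 10 (5-6): L=3.1792, (cx,cy)=(0.2998,-0.9540)
solve A·x = −loads:
  F[0-1] = +403.6972 N (tension)
  F[0-2] = +1473.3197 N (tension)
  F[1-2] = -395.5080 N (compression)
  F[1-3] = +266.7263 N (tension)
  F[2-3] = +385.7496 N (tension)
  F[2-4] = +1206.0160 N (tension)
  F[3-4] = -1283.6483 N (compression)
  F[3-5] = -901.6395 N (compression)
  F[4-5] = +1337.5270 N (tension)
  F[4-6] = +413.6045 N (tension)
  F[5-6] = -1379.7800 N (compression)
  Rx@0 = -1591.4400 N
  Ry@0 = -386.0299 N
  Ry@6 = +1316.3299 N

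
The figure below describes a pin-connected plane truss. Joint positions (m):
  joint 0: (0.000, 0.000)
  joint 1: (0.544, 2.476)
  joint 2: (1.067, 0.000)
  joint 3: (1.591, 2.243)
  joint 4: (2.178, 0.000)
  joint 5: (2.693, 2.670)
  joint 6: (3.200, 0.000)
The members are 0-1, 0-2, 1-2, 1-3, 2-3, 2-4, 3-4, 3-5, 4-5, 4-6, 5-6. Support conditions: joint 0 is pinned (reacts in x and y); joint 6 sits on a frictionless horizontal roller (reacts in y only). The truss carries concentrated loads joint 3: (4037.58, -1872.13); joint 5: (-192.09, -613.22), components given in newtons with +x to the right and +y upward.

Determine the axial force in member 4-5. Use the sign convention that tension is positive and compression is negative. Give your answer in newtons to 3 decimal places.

N=7 nodes, M=11 members, R=3 reactions → 2N=14, M+R=14
member 0 (0-1): L=2.5351, (cx,cy)=(0.2146,0.9767)
member 1 (0-2): L=1.0670, (cx,cy)=(1.0000,0.0000)
member 2 (1-2): L=2.5306, (cx,cy)=(0.2067,-0.9784)
member 3 (1-3): L=1.0726, (cx,cy)=(0.9761,-0.2172)
member 4 (2-3): L=2.3034, (cx,cy)=(0.2275,0.9738)
member 5 (2-4): L=1.1110, (cx,cy)=(1.0000,0.0000)
member 6 (3-4): L=2.3185, (cx,cy)=(0.2532,-0.9674)
member 7 (3-5): L=1.1818, (cx,cy)=(0.9324,0.3613)
member 8 (4-5): L=2.7192, (cx,cy)=(0.1894,0.9819)
member 9 (4-6): L=1.0220, (cx,cy)=(1.0000,0.0000)
member 10 (5-6): L=2.7177, (cx,cy)=(0.1866,-0.9824)
solve A·x = −loads:
  F[0-1] = +1670.2386 N (tension)
  F[0-2] = +3487.0721 N (tension)
  F[1-2] = -1835.1093 N (compression)
  F[1-3] = +755.7214 N (tension)
  F[2-3] = +1843.8363 N (tension)
  F[2-4] = +2688.3594 N (tension)
  F[3-4] = -4335.5040 N (compression)
  F[3-5] = -1911.9556 N (compression)
  F[4-5] = +4271.5628 N (tension)
  F[4-6] = +781.7064 N (tension)
  F[5-6] = -4190.2397 N (compression)
  Rx@0 = -3845.4900 N
  Ry@0 = -1631.3287 N
  Ry@6 = +4116.6787 N

4271.563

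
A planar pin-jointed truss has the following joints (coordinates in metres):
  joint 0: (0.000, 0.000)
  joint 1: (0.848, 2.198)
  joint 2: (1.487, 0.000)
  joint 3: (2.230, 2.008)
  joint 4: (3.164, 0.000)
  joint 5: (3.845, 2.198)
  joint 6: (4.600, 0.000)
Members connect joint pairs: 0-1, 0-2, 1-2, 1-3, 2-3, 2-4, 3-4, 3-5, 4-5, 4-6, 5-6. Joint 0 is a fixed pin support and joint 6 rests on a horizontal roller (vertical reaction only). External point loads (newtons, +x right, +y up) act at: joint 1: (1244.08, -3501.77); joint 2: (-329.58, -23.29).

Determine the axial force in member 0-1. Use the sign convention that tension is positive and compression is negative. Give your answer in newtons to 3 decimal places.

N=7 nodes, M=11 members, R=3 reactions → 2N=14, M+R=14
member 0 (0-1): L=2.3559, (cx,cy)=(0.3599,0.9330)
member 1 (0-2): L=1.4870, (cx,cy)=(1.0000,0.0000)
member 2 (1-2): L=2.2890, (cx,cy)=(0.2792,-0.9602)
member 3 (1-3): L=1.3950, (cx,cy)=(0.9907,-0.1362)
member 4 (2-3): L=2.1411, (cx,cy)=(0.3470,0.9379)
member 5 (2-4): L=1.6770, (cx,cy)=(1.0000,0.0000)
member 6 (3-4): L=2.2146, (cx,cy)=(0.4217,-0.9067)
member 7 (3-5): L=1.6261, (cx,cy)=(0.9932,0.1168)
member 8 (4-5): L=2.3011, (cx,cy)=(0.2959,0.9552)
member 9 (4-6): L=1.4360, (cx,cy)=(1.0000,0.0000)
member 10 (5-6): L=2.3241, (cx,cy)=(0.3249,-0.9458)
solve A·x = −loads:
  F[0-1] = -2441.1567 N (compression)
  F[0-2] = +1793.1845 N (tension)
  F[1-2] = -1011.4224 N (compression)
  F[1-3] = -1857.7264 N (compression)
  F[2-3] = +1060.4003 N (tension)
  F[2-4] = +1472.4290 N (tension)
  F[3-4] = -1485.6300 N (compression)
  F[3-5] = -851.7011 N (compression)
  F[4-5] = +1410.2120 N (tension)
  F[4-6] = +428.5179 N (tension)
  F[5-6] = -1319.0715 N (compression)
  Rx@0 = -914.5000 N
  Ry@0 = +2277.5337 N
  Ry@6 = +1247.5263 N

-2441.157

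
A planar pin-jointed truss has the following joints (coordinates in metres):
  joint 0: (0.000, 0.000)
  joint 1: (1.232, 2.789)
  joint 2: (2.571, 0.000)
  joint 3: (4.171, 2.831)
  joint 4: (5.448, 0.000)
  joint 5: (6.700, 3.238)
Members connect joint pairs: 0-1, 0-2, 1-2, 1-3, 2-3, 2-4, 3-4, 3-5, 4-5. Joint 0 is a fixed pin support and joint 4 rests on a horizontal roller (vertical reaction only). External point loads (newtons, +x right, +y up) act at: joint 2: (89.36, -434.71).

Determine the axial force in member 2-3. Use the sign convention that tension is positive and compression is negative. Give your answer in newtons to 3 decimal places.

239.094

N=6 nodes, M=9 members, R=3 reactions → 2N=12, M+R=12
member 0 (0-1): L=3.0490, (cx,cy)=(0.4041,0.9147)
member 1 (0-2): L=2.5710, (cx,cy)=(1.0000,0.0000)
member 2 (1-2): L=3.0938, (cx,cy)=(0.4328,-0.9015)
member 3 (1-3): L=2.9393, (cx,cy)=(0.9999,0.0143)
member 4 (2-3): L=3.2519, (cx,cy)=(0.4920,0.8706)
member 5 (2-4): L=2.8770, (cx,cy)=(1.0000,0.0000)
member 6 (3-4): L=3.1057, (cx,cy)=(0.4112,-0.9116)
member 7 (3-5): L=2.5615, (cx,cy)=(0.9873,0.1589)
member 8 (4-5): L=3.4716, (cx,cy)=(0.3606,0.9327)
solve A·x = −loads:
  F[0-1] = -250.9632 N (compression)
  F[0-2] = +190.7662 N (tension)
  F[1-2] = +251.3176 N (tension)
  F[1-3] = -210.1991 N (compression)
  F[2-3] = +239.0938 N (tension)
  F[2-4] = +92.5370 N (tension)
  F[3-4] = -225.0517 N (compression)
  F[3-5] = +0.0000 N (tension)
  F[4-5] = -0.0000 N (compression)
  Rx@0 = -89.3600 N
  Ry@0 = +229.5633 N
  Ry@4 = +205.1467 N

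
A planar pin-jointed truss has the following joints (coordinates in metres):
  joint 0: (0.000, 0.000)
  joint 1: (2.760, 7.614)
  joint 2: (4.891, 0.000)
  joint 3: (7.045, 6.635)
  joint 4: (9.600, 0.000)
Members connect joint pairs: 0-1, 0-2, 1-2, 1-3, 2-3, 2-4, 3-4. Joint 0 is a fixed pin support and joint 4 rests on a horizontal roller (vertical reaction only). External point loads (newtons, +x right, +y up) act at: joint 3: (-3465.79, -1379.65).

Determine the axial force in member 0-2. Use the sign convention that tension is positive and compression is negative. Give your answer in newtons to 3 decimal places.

-2464.391

N=5 nodes, M=7 members, R=3 reactions → 2N=10, M+R=10
member 0 (0-1): L=8.0988, (cx,cy)=(0.3408,0.9401)
member 1 (0-2): L=4.8910, (cx,cy)=(1.0000,0.0000)
member 2 (1-2): L=7.9066, (cx,cy)=(0.2695,-0.9630)
member 3 (1-3): L=4.3954, (cx,cy)=(0.9749,-0.2227)
member 4 (2-3): L=6.9759, (cx,cy)=(0.3088,0.9511)
member 5 (2-4): L=4.7090, (cx,cy)=(1.0000,0.0000)
member 6 (3-4): L=7.1099, (cx,cy)=(0.3594,-0.9332)
solve A·x = −loads:
  F[0-1] = -2938.4531 N (compression)
  F[0-2] = -2464.3912 N (compression)
  F[1-2] = +3318.4955 N (tension)
  F[1-3] = -1944.6568 N (compression)
  F[2-3] = -3359.8753 N (compression)
  F[2-4] = -532.5276 N (compression)
  F[3-4] = +1481.8942 N (tension)
  Rx@0 = +3465.7900 N
  Ry@0 = +2762.5544 N
  Ry@4 = -1382.9044 N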